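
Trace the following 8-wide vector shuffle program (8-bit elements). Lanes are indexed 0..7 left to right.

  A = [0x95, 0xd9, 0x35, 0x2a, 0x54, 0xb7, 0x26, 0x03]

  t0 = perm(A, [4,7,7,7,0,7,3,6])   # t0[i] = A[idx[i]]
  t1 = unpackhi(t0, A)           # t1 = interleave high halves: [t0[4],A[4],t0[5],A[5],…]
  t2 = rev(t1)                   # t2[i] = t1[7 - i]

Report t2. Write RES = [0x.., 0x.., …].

RES = [ 0x03  0x26  0x26  0x2a  0xb7  0x03  0x54  0x95 ]

  t0: 54 03 03 03 95 03 2a 26
  t1: 95 54 03 b7 2a 26 26 03
  t2: 03 26 26 2a b7 03 54 95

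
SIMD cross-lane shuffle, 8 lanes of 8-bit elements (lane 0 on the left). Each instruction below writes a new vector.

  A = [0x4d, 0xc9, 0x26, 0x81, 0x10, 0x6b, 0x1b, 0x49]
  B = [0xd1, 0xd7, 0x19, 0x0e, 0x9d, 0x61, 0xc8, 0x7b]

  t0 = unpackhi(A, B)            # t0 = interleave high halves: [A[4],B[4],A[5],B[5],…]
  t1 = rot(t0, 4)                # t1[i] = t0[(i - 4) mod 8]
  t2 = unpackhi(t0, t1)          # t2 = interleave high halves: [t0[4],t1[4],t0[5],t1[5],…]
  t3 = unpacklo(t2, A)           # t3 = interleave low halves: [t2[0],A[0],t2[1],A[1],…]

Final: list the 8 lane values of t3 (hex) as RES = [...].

→ t0 |10|9d|6b|61|1b|c8|49|7b|
→ t1 |1b|c8|49|7b|10|9d|6b|61|
→ t2 |1b|10|c8|9d|49|6b|7b|61|
→ t3 |1b|4d|10|c9|c8|26|9d|81|

RES = [ 0x1b  0x4d  0x10  0xc9  0xc8  0x26  0x9d  0x81 ]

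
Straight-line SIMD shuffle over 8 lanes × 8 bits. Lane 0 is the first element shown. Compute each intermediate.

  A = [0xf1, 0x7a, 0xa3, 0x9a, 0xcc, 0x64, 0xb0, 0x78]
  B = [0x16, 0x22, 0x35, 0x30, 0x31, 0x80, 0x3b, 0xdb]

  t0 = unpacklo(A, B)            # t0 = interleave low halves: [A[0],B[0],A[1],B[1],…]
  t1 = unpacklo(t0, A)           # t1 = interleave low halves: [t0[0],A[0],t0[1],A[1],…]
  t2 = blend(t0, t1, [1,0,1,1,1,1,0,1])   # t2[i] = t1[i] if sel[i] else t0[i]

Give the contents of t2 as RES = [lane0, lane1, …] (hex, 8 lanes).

t0 = [0xf1, 0x16, 0x7a, 0x22, 0xa3, 0x35, 0x9a, 0x30]
t1 = [0xf1, 0xf1, 0x16, 0x7a, 0x7a, 0xa3, 0x22, 0x9a]
t2 = [0xf1, 0x16, 0x16, 0x7a, 0x7a, 0xa3, 0x9a, 0x9a]

RES = [ 0xf1  0x16  0x16  0x7a  0x7a  0xa3  0x9a  0x9a ]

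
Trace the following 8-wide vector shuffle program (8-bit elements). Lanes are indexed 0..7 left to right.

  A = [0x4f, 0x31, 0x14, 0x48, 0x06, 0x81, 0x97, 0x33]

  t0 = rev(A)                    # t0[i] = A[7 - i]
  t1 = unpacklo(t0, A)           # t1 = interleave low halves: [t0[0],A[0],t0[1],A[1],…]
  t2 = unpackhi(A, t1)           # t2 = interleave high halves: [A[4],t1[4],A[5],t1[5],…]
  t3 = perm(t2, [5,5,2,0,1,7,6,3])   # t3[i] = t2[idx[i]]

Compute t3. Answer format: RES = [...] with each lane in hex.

  t0: 33 97 81 06 48 14 31 4f
  t1: 33 4f 97 31 81 14 06 48
  t2: 06 81 81 14 97 06 33 48
  t3: 06 06 81 06 81 48 33 14

RES = [ 0x06  0x06  0x81  0x06  0x81  0x48  0x33  0x14 ]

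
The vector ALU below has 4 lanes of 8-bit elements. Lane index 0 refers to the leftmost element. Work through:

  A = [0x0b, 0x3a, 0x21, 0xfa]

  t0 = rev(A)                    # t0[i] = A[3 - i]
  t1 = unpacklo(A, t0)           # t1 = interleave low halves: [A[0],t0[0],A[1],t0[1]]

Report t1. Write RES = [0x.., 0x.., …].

RES = [ 0x0b  0xfa  0x3a  0x21 ]

→ t0 |fa|21|3a|0b|
→ t1 |0b|fa|3a|21|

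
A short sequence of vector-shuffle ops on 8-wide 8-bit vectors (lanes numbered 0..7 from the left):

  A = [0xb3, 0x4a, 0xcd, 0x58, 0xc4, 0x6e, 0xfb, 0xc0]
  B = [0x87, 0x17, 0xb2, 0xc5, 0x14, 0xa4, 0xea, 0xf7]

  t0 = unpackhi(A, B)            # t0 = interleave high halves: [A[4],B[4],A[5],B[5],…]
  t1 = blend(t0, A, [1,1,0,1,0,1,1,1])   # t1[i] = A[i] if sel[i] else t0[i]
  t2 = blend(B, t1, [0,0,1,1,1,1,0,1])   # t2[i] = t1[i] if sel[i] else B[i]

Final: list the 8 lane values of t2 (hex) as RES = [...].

RES = [ 0x87  0x17  0x6e  0x58  0xfb  0x6e  0xea  0xc0 ]

→ t0 |c4|14|6e|a4|fb|ea|c0|f7|
→ t1 |b3|4a|6e|58|fb|6e|fb|c0|
→ t2 |87|17|6e|58|fb|6e|ea|c0|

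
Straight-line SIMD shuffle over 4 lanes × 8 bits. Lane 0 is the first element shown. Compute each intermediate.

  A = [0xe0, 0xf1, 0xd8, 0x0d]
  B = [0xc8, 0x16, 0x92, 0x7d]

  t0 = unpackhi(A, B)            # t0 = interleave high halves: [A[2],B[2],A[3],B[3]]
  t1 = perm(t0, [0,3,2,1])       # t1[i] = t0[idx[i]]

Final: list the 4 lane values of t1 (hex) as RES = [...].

RES = [ 0xd8  0x7d  0x0d  0x92 ]

t0 = [0xd8, 0x92, 0x0d, 0x7d]
t1 = [0xd8, 0x7d, 0x0d, 0x92]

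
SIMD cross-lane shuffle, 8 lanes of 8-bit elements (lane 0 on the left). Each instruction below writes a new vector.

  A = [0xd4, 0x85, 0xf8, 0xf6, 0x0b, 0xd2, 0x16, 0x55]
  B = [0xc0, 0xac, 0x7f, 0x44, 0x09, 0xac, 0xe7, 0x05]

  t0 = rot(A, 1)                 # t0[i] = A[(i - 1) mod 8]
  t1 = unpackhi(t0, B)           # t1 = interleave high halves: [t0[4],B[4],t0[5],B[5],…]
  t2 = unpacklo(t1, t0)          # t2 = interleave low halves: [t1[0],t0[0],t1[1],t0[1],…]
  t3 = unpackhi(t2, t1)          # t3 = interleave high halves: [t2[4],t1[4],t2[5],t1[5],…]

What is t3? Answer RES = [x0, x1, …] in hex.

→ t0 |55|d4|85|f8|f6|0b|d2|16|
→ t1 |f6|09|0b|ac|d2|e7|16|05|
→ t2 |f6|55|09|d4|0b|85|ac|f8|
→ t3 |0b|d2|85|e7|ac|16|f8|05|

RES = [0x0b, 0xd2, 0x85, 0xe7, 0xac, 0x16, 0xf8, 0x05]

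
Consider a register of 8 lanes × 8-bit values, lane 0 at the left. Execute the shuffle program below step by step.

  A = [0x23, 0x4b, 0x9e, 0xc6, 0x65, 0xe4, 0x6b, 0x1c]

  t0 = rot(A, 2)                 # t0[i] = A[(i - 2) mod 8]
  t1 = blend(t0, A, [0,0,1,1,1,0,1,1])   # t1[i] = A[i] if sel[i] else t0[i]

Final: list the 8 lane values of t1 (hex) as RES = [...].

  t0: 6b 1c 23 4b 9e c6 65 e4
  t1: 6b 1c 9e c6 65 c6 6b 1c

RES = [0x6b, 0x1c, 0x9e, 0xc6, 0x65, 0xc6, 0x6b, 0x1c]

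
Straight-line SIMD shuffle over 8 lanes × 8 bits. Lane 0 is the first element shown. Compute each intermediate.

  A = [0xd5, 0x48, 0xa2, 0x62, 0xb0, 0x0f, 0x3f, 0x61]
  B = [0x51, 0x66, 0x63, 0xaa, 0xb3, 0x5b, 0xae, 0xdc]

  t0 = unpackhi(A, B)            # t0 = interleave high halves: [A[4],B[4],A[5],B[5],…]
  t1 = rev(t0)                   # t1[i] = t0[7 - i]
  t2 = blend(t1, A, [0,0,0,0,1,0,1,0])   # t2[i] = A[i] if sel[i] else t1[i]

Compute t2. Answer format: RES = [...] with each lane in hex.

t0 = [0xb0, 0xb3, 0x0f, 0x5b, 0x3f, 0xae, 0x61, 0xdc]
t1 = [0xdc, 0x61, 0xae, 0x3f, 0x5b, 0x0f, 0xb3, 0xb0]
t2 = [0xdc, 0x61, 0xae, 0x3f, 0xb0, 0x0f, 0x3f, 0xb0]

RES = [0xdc, 0x61, 0xae, 0x3f, 0xb0, 0x0f, 0x3f, 0xb0]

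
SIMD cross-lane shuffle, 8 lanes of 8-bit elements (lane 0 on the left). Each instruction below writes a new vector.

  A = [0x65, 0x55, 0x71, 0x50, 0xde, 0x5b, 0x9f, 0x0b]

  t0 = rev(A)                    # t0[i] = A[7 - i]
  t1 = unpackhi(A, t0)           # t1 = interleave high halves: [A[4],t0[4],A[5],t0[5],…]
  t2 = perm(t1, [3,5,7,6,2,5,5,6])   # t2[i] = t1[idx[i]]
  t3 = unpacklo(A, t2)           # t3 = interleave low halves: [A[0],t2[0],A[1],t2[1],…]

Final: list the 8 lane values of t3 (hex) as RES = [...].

RES = [ 0x65  0x71  0x55  0x55  0x71  0x65  0x50  0x0b ]

→ t0 |0b|9f|5b|de|50|71|55|65|
→ t1 |de|50|5b|71|9f|55|0b|65|
→ t2 |71|55|65|0b|5b|55|55|0b|
→ t3 |65|71|55|55|71|65|50|0b|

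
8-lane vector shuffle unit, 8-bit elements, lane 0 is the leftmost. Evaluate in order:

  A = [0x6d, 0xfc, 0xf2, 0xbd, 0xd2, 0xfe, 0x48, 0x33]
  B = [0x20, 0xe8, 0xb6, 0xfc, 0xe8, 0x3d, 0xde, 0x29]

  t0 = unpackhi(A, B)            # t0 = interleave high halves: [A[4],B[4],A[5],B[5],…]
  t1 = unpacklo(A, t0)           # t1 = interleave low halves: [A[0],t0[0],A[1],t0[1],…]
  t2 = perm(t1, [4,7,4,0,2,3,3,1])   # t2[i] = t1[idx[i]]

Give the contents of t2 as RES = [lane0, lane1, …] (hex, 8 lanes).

t0 = [0xd2, 0xe8, 0xfe, 0x3d, 0x48, 0xde, 0x33, 0x29]
t1 = [0x6d, 0xd2, 0xfc, 0xe8, 0xf2, 0xfe, 0xbd, 0x3d]
t2 = [0xf2, 0x3d, 0xf2, 0x6d, 0xfc, 0xe8, 0xe8, 0xd2]

RES = [ 0xf2  0x3d  0xf2  0x6d  0xfc  0xe8  0xe8  0xd2 ]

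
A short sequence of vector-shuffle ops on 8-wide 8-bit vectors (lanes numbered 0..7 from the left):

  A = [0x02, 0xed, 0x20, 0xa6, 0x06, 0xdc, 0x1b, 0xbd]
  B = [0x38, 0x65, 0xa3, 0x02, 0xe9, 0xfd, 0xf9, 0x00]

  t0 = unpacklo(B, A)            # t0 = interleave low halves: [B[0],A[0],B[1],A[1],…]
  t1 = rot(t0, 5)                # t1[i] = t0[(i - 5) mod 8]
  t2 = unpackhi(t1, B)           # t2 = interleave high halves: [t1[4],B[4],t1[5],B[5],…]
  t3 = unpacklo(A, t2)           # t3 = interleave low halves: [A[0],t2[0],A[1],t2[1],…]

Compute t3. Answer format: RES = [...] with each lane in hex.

t0 = [0x38, 0x02, 0x65, 0xed, 0xa3, 0x20, 0x02, 0xa6]
t1 = [0xed, 0xa3, 0x20, 0x02, 0xa6, 0x38, 0x02, 0x65]
t2 = [0xa6, 0xe9, 0x38, 0xfd, 0x02, 0xf9, 0x65, 0x00]
t3 = [0x02, 0xa6, 0xed, 0xe9, 0x20, 0x38, 0xa6, 0xfd]

RES = [ 0x02  0xa6  0xed  0xe9  0x20  0x38  0xa6  0xfd ]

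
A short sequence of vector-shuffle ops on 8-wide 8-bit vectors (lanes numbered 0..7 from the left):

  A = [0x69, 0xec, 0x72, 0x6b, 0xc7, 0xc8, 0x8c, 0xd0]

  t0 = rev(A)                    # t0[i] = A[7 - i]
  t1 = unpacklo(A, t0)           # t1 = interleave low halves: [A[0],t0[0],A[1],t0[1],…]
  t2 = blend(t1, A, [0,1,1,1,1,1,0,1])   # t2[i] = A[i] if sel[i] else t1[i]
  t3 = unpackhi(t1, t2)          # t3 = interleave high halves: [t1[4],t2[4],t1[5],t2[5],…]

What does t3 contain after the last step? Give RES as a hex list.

RES = [0x72, 0xc7, 0xc8, 0xc8, 0x6b, 0x6b, 0xc7, 0xd0]

t0 = [0xd0, 0x8c, 0xc8, 0xc7, 0x6b, 0x72, 0xec, 0x69]
t1 = [0x69, 0xd0, 0xec, 0x8c, 0x72, 0xc8, 0x6b, 0xc7]
t2 = [0x69, 0xec, 0x72, 0x6b, 0xc7, 0xc8, 0x6b, 0xd0]
t3 = [0x72, 0xc7, 0xc8, 0xc8, 0x6b, 0x6b, 0xc7, 0xd0]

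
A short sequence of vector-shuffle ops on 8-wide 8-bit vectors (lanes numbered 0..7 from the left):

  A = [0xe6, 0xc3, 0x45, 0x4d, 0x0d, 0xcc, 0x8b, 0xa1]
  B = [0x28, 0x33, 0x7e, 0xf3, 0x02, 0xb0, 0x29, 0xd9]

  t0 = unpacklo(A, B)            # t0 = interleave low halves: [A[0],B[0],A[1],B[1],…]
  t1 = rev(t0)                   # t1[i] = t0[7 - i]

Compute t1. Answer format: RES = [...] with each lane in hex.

  t0: e6 28 c3 33 45 7e 4d f3
  t1: f3 4d 7e 45 33 c3 28 e6

RES = [0xf3, 0x4d, 0x7e, 0x45, 0x33, 0xc3, 0x28, 0xe6]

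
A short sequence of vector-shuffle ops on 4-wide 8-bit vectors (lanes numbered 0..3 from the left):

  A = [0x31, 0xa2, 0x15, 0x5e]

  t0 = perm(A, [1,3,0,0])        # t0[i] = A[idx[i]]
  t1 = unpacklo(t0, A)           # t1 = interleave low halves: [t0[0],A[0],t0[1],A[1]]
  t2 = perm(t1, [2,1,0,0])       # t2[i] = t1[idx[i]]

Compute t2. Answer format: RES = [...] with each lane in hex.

  t0: a2 5e 31 31
  t1: a2 31 5e a2
  t2: 5e 31 a2 a2

RES = [0x5e, 0x31, 0xa2, 0xa2]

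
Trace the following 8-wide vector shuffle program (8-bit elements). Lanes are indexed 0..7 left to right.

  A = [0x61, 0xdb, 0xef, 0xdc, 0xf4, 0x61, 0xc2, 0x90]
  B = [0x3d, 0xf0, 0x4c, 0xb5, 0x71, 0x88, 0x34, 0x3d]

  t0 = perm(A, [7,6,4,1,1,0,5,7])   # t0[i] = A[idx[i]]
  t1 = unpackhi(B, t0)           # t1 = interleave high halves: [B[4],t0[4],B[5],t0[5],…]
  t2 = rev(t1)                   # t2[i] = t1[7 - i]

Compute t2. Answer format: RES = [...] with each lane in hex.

  t0: 90 c2 f4 db db 61 61 90
  t1: 71 db 88 61 34 61 3d 90
  t2: 90 3d 61 34 61 88 db 71

RES = [0x90, 0x3d, 0x61, 0x34, 0x61, 0x88, 0xdb, 0x71]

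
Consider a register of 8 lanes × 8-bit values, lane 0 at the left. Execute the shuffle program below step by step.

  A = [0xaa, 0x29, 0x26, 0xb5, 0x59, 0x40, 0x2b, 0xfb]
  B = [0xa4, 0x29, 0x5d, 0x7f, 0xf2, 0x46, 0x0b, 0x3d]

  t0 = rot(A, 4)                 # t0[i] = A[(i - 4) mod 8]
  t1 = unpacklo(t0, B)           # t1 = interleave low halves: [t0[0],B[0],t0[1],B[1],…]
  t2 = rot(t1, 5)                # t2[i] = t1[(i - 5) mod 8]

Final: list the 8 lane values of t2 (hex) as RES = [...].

  t0: 59 40 2b fb aa 29 26 b5
  t1: 59 a4 40 29 2b 5d fb 7f
  t2: 29 2b 5d fb 7f 59 a4 40

RES = [0x29, 0x2b, 0x5d, 0xfb, 0x7f, 0x59, 0xa4, 0x40]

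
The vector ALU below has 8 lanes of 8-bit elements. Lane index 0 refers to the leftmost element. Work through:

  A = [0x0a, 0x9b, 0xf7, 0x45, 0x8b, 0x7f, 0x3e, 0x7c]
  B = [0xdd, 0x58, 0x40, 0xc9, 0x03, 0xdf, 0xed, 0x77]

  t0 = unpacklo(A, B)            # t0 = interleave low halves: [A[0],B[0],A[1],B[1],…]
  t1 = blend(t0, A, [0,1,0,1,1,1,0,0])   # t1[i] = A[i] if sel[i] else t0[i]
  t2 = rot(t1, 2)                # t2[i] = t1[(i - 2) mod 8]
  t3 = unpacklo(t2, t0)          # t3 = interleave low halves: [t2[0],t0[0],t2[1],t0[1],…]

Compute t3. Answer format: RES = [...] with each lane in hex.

→ t0 |0a|dd|9b|58|f7|40|45|c9|
→ t1 |0a|9b|9b|45|8b|7f|45|c9|
→ t2 |45|c9|0a|9b|9b|45|8b|7f|
→ t3 |45|0a|c9|dd|0a|9b|9b|58|

RES = [0x45, 0x0a, 0xc9, 0xdd, 0x0a, 0x9b, 0x9b, 0x58]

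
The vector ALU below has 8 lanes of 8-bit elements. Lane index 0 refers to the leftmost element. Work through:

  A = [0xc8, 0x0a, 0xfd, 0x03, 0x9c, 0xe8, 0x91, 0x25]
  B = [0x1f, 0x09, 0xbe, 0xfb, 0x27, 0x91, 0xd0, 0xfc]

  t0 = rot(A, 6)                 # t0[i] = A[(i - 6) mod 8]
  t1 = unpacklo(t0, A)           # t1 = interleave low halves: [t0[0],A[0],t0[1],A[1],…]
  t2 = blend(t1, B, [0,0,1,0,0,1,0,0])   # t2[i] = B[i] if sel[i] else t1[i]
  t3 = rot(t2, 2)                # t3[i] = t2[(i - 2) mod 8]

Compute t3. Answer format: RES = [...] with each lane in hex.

RES = [0xe8, 0x03, 0xfd, 0xc8, 0xbe, 0x0a, 0x9c, 0x91]

t0 = [0xfd, 0x03, 0x9c, 0xe8, 0x91, 0x25, 0xc8, 0x0a]
t1 = [0xfd, 0xc8, 0x03, 0x0a, 0x9c, 0xfd, 0xe8, 0x03]
t2 = [0xfd, 0xc8, 0xbe, 0x0a, 0x9c, 0x91, 0xe8, 0x03]
t3 = [0xe8, 0x03, 0xfd, 0xc8, 0xbe, 0x0a, 0x9c, 0x91]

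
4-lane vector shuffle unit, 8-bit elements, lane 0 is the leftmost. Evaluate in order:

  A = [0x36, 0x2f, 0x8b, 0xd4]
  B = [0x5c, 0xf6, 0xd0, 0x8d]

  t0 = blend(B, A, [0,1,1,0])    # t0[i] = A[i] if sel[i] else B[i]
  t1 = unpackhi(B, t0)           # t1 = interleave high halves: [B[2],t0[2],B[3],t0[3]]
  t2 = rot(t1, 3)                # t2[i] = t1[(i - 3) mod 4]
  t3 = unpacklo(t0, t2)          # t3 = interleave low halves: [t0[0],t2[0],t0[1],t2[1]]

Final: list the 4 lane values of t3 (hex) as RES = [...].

  t0: 5c 2f 8b 8d
  t1: d0 8b 8d 8d
  t2: 8b 8d 8d d0
  t3: 5c 8b 2f 8d

RES = [0x5c, 0x8b, 0x2f, 0x8d]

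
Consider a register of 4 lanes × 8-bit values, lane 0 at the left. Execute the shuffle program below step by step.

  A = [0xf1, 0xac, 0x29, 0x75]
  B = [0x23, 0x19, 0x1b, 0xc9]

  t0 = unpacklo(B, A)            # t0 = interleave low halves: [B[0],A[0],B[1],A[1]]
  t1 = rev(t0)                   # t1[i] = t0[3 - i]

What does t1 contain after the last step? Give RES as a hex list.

RES = [ 0xac  0x19  0xf1  0x23 ]

  t0: 23 f1 19 ac
  t1: ac 19 f1 23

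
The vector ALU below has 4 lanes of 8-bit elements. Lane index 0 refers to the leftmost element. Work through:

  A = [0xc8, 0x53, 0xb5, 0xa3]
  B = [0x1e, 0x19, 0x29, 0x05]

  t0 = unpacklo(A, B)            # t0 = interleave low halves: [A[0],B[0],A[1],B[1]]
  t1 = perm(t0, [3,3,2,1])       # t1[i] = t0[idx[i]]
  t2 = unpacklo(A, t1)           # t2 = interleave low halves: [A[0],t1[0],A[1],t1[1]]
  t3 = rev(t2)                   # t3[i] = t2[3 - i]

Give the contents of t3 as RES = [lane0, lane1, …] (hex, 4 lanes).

t0 = [0xc8, 0x1e, 0x53, 0x19]
t1 = [0x19, 0x19, 0x53, 0x1e]
t2 = [0xc8, 0x19, 0x53, 0x19]
t3 = [0x19, 0x53, 0x19, 0xc8]

RES = [0x19, 0x53, 0x19, 0xc8]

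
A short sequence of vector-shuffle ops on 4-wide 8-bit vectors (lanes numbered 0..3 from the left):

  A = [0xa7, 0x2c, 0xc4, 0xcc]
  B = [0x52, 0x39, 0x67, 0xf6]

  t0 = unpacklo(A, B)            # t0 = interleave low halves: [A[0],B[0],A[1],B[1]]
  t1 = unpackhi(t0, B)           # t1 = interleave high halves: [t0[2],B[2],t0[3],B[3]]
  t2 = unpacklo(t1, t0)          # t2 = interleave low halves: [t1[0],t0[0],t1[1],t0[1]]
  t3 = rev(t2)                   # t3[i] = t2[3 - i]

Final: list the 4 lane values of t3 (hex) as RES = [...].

t0 = [0xa7, 0x52, 0x2c, 0x39]
t1 = [0x2c, 0x67, 0x39, 0xf6]
t2 = [0x2c, 0xa7, 0x67, 0x52]
t3 = [0x52, 0x67, 0xa7, 0x2c]

RES = [ 0x52  0x67  0xa7  0x2c ]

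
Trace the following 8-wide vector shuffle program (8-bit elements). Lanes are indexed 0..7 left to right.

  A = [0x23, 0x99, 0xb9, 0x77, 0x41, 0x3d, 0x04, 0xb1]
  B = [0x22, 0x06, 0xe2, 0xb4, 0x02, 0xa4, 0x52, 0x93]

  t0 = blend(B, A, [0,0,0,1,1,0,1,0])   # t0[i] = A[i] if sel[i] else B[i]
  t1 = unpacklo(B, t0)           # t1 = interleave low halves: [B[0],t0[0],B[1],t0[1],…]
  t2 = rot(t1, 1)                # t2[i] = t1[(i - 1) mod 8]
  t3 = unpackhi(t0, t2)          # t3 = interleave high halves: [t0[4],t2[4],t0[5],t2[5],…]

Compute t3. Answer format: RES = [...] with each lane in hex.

t0 = [0x22, 0x06, 0xe2, 0x77, 0x41, 0xa4, 0x04, 0x93]
t1 = [0x22, 0x22, 0x06, 0x06, 0xe2, 0xe2, 0xb4, 0x77]
t2 = [0x77, 0x22, 0x22, 0x06, 0x06, 0xe2, 0xe2, 0xb4]
t3 = [0x41, 0x06, 0xa4, 0xe2, 0x04, 0xe2, 0x93, 0xb4]

RES = [0x41, 0x06, 0xa4, 0xe2, 0x04, 0xe2, 0x93, 0xb4]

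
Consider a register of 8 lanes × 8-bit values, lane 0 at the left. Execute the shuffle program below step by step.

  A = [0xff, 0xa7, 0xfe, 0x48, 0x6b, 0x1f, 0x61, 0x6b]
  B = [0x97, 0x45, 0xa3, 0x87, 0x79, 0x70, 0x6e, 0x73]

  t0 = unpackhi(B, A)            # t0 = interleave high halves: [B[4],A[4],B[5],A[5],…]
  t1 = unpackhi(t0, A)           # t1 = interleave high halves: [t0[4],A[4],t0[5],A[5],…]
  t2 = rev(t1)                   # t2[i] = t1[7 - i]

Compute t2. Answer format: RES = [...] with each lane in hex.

RES = [ 0x6b  0x6b  0x61  0x73  0x1f  0x61  0x6b  0x6e ]

→ t0 |79|6b|70|1f|6e|61|73|6b|
→ t1 |6e|6b|61|1f|73|61|6b|6b|
→ t2 |6b|6b|61|73|1f|61|6b|6e|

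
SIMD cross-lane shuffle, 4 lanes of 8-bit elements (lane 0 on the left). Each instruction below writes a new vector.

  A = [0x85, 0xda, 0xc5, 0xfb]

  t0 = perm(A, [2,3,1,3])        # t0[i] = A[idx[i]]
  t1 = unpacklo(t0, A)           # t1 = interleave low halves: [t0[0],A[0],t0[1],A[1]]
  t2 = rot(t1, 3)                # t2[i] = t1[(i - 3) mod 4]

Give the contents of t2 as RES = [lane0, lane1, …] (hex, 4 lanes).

  t0: c5 fb da fb
  t1: c5 85 fb da
  t2: 85 fb da c5

RES = [ 0x85  0xfb  0xda  0xc5 ]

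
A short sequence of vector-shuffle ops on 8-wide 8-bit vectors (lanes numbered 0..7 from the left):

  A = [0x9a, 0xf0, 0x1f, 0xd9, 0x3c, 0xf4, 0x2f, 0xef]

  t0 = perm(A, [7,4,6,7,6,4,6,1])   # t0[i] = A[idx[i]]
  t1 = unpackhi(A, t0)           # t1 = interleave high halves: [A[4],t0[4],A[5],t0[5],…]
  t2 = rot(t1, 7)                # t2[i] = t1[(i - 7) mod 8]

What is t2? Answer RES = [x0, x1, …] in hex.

→ t0 |ef|3c|2f|ef|2f|3c|2f|f0|
→ t1 |3c|2f|f4|3c|2f|2f|ef|f0|
→ t2 |2f|f4|3c|2f|2f|ef|f0|3c|

RES = [0x2f, 0xf4, 0x3c, 0x2f, 0x2f, 0xef, 0xf0, 0x3c]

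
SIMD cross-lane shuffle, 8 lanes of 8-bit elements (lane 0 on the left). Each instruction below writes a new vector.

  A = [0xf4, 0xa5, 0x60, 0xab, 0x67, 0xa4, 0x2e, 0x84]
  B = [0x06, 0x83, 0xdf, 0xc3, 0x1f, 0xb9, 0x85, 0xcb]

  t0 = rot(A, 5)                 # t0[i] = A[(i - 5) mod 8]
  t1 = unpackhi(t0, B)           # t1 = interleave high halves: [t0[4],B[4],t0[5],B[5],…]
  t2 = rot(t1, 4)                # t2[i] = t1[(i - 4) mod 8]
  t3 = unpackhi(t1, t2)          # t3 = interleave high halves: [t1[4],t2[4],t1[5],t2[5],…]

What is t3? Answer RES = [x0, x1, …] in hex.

RES = [ 0xa5  0x84  0x85  0x1f  0x60  0xf4  0xcb  0xb9 ]

  t0: ab 67 a4 2e 84 f4 a5 60
  t1: 84 1f f4 b9 a5 85 60 cb
  t2: a5 85 60 cb 84 1f f4 b9
  t3: a5 84 85 1f 60 f4 cb b9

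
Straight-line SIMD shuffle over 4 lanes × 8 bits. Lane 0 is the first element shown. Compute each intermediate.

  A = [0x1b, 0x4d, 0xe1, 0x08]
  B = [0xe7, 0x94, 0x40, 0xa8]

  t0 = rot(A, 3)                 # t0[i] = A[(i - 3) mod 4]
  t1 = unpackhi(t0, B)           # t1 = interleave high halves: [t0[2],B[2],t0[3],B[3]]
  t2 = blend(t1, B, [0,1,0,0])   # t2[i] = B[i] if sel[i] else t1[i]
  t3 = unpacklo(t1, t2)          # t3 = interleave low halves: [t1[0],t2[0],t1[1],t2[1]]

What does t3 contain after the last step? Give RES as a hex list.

→ t0 |4d|e1|08|1b|
→ t1 |08|40|1b|a8|
→ t2 |08|94|1b|a8|
→ t3 |08|08|40|94|

RES = [ 0x08  0x08  0x40  0x94 ]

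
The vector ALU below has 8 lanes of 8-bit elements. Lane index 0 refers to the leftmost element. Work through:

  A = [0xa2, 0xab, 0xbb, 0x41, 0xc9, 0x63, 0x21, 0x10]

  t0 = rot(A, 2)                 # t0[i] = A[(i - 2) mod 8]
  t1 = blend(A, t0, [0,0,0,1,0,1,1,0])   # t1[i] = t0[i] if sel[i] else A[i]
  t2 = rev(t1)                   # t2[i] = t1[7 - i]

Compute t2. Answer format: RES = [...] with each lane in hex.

RES = [ 0x10  0xc9  0x41  0xc9  0xab  0xbb  0xab  0xa2 ]

t0 = [0x21, 0x10, 0xa2, 0xab, 0xbb, 0x41, 0xc9, 0x63]
t1 = [0xa2, 0xab, 0xbb, 0xab, 0xc9, 0x41, 0xc9, 0x10]
t2 = [0x10, 0xc9, 0x41, 0xc9, 0xab, 0xbb, 0xab, 0xa2]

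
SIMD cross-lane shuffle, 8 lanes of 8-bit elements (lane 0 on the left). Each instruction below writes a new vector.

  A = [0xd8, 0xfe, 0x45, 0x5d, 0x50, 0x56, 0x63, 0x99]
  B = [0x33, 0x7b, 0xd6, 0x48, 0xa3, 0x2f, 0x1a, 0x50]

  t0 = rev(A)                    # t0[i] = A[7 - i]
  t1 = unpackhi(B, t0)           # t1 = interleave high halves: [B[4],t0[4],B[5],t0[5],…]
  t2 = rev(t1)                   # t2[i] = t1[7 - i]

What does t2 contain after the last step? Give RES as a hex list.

→ t0 |99|63|56|50|5d|45|fe|d8|
→ t1 |a3|5d|2f|45|1a|fe|50|d8|
→ t2 |d8|50|fe|1a|45|2f|5d|a3|

RES = [0xd8, 0x50, 0xfe, 0x1a, 0x45, 0x2f, 0x5d, 0xa3]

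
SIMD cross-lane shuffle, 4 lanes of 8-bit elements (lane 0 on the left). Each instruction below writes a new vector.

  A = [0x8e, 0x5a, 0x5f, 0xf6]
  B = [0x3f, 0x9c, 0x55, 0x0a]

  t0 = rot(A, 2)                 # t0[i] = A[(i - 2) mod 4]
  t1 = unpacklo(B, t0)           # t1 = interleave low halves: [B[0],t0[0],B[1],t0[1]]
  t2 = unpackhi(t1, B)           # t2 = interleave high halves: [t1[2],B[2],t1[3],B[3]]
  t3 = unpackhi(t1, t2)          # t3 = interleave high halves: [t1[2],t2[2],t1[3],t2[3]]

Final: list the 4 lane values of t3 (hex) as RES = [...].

→ t0 |5f|f6|8e|5a|
→ t1 |3f|5f|9c|f6|
→ t2 |9c|55|f6|0a|
→ t3 |9c|f6|f6|0a|

RES = [ 0x9c  0xf6  0xf6  0x0a ]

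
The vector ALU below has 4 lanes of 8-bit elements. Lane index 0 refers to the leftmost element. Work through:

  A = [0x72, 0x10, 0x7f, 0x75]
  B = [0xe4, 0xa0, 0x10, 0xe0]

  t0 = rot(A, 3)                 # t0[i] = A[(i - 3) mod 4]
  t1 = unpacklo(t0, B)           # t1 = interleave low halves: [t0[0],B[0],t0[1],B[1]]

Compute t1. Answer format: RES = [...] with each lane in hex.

t0 = [0x10, 0x7f, 0x75, 0x72]
t1 = [0x10, 0xe4, 0x7f, 0xa0]

RES = [ 0x10  0xe4  0x7f  0xa0 ]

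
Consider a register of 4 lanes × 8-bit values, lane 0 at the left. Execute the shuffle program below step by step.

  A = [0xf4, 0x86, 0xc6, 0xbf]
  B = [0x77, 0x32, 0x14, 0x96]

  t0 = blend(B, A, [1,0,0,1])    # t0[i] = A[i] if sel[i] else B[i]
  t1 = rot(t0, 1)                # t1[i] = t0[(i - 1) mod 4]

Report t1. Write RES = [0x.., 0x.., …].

→ t0 |f4|32|14|bf|
→ t1 |bf|f4|32|14|

RES = [0xbf, 0xf4, 0x32, 0x14]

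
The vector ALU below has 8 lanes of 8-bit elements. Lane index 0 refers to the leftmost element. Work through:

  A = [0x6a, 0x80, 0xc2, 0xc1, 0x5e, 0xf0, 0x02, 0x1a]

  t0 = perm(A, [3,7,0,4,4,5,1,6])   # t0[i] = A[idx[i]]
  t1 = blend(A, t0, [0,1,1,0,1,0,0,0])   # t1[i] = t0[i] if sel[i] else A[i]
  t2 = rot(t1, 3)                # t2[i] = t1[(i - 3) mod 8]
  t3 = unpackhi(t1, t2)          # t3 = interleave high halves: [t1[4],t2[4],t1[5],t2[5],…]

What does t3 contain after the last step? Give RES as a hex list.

RES = [ 0x5e  0x1a  0xf0  0x6a  0x02  0xc1  0x1a  0x5e ]

  t0: c1 1a 6a 5e 5e f0 80 02
  t1: 6a 1a 6a c1 5e f0 02 1a
  t2: f0 02 1a 6a 1a 6a c1 5e
  t3: 5e 1a f0 6a 02 c1 1a 5e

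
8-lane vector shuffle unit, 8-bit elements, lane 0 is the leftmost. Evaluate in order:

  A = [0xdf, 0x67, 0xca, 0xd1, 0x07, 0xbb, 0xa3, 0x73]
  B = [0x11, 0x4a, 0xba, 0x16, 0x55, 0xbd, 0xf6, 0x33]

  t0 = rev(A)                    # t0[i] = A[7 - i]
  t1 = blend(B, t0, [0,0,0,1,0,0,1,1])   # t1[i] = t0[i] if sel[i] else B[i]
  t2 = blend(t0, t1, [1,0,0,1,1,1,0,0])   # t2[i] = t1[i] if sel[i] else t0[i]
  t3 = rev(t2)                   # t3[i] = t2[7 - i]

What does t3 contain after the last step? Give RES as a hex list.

t0 = [0x73, 0xa3, 0xbb, 0x07, 0xd1, 0xca, 0x67, 0xdf]
t1 = [0x11, 0x4a, 0xba, 0x07, 0x55, 0xbd, 0x67, 0xdf]
t2 = [0x11, 0xa3, 0xbb, 0x07, 0x55, 0xbd, 0x67, 0xdf]
t3 = [0xdf, 0x67, 0xbd, 0x55, 0x07, 0xbb, 0xa3, 0x11]

RES = [ 0xdf  0x67  0xbd  0x55  0x07  0xbb  0xa3  0x11 ]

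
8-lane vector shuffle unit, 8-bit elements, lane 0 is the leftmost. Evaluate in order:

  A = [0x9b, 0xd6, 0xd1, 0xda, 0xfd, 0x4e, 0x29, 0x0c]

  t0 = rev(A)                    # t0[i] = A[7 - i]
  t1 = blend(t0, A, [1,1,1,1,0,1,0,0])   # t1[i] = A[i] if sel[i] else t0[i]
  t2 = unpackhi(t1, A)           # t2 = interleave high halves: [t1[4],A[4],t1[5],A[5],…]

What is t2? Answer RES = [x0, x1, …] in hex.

RES = [0xda, 0xfd, 0x4e, 0x4e, 0xd6, 0x29, 0x9b, 0x0c]

→ t0 |0c|29|4e|fd|da|d1|d6|9b|
→ t1 |9b|d6|d1|da|da|4e|d6|9b|
→ t2 |da|fd|4e|4e|d6|29|9b|0c|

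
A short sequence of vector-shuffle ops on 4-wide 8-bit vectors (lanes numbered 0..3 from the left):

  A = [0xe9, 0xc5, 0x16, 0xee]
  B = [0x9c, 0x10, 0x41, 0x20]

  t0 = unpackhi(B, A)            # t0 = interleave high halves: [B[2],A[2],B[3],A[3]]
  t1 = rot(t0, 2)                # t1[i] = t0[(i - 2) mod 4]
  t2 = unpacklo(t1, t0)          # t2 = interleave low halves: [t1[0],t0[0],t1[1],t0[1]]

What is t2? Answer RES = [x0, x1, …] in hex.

→ t0 |41|16|20|ee|
→ t1 |20|ee|41|16|
→ t2 |20|41|ee|16|

RES = [ 0x20  0x41  0xee  0x16 ]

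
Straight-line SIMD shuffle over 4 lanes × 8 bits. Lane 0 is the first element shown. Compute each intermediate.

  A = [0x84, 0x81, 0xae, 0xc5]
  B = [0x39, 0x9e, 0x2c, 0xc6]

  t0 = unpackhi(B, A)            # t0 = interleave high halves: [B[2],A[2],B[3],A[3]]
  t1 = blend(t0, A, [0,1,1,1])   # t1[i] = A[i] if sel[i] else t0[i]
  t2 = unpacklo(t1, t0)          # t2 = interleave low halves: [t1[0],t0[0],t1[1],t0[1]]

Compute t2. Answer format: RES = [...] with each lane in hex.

RES = [0x2c, 0x2c, 0x81, 0xae]

→ t0 |2c|ae|c6|c5|
→ t1 |2c|81|ae|c5|
→ t2 |2c|2c|81|ae|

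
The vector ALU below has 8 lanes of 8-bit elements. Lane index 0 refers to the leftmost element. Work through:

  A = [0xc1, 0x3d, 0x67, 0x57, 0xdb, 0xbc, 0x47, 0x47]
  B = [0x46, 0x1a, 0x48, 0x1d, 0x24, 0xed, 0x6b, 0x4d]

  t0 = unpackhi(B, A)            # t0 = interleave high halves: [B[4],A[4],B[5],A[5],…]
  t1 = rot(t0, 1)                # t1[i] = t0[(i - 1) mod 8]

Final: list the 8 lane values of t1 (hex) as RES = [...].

  t0: 24 db ed bc 6b 47 4d 47
  t1: 47 24 db ed bc 6b 47 4d

RES = [ 0x47  0x24  0xdb  0xed  0xbc  0x6b  0x47  0x4d ]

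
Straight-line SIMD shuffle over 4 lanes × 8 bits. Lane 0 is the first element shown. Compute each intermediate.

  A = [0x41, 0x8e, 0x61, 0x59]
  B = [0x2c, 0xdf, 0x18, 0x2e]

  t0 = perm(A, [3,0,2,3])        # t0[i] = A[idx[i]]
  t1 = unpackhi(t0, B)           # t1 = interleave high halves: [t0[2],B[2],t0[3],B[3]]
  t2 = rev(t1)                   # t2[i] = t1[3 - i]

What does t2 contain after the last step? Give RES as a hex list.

  t0: 59 41 61 59
  t1: 61 18 59 2e
  t2: 2e 59 18 61

RES = [ 0x2e  0x59  0x18  0x61 ]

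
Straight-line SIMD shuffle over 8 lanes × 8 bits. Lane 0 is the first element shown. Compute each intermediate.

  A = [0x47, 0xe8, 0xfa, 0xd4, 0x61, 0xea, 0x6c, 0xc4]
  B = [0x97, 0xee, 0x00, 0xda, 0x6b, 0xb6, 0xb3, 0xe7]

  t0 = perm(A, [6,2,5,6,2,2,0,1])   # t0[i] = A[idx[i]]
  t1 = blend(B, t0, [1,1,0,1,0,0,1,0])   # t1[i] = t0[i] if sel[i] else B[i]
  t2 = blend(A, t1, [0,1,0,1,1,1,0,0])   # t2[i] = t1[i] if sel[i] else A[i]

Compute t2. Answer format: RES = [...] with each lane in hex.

  t0: 6c fa ea 6c fa fa 47 e8
  t1: 6c fa 00 6c 6b b6 47 e7
  t2: 47 fa fa 6c 6b b6 6c c4

RES = [ 0x47  0xfa  0xfa  0x6c  0x6b  0xb6  0x6c  0xc4 ]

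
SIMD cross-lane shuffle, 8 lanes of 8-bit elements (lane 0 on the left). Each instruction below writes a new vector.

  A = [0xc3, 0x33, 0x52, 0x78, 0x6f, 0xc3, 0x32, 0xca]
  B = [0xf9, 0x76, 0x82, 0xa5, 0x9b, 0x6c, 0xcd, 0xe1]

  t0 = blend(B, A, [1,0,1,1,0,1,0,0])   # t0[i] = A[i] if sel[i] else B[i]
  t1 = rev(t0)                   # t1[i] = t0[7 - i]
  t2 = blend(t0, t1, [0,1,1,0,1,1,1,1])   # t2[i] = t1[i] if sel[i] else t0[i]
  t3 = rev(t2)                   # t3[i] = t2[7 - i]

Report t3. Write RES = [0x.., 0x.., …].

RES = [0xc3, 0x76, 0x52, 0x78, 0x78, 0xc3, 0xcd, 0xc3]

  t0: c3 76 52 78 9b c3 cd e1
  t1: e1 cd c3 9b 78 52 76 c3
  t2: c3 cd c3 78 78 52 76 c3
  t3: c3 76 52 78 78 c3 cd c3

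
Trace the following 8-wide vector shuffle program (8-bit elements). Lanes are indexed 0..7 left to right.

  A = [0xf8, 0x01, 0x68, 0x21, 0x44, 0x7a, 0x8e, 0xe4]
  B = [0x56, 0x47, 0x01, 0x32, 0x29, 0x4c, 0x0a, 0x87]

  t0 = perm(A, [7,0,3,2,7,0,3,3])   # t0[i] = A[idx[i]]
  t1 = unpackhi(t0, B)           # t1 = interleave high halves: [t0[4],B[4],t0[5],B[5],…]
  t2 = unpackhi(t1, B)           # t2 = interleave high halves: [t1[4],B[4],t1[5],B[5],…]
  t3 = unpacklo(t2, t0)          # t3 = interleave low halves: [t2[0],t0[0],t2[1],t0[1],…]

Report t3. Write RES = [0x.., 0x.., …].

RES = [0x21, 0xe4, 0x29, 0xf8, 0x0a, 0x21, 0x4c, 0x68]

→ t0 |e4|f8|21|68|e4|f8|21|21|
→ t1 |e4|29|f8|4c|21|0a|21|87|
→ t2 |21|29|0a|4c|21|0a|87|87|
→ t3 |21|e4|29|f8|0a|21|4c|68|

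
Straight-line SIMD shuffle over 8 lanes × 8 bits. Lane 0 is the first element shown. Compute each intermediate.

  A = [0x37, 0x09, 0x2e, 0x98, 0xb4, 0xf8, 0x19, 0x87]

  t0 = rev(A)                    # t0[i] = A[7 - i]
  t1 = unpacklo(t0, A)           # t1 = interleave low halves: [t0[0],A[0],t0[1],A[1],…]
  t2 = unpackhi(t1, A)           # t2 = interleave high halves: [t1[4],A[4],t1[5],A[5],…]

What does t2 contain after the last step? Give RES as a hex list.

  t0: 87 19 f8 b4 98 2e 09 37
  t1: 87 37 19 09 f8 2e b4 98
  t2: f8 b4 2e f8 b4 19 98 87

RES = [ 0xf8  0xb4  0x2e  0xf8  0xb4  0x19  0x98  0x87 ]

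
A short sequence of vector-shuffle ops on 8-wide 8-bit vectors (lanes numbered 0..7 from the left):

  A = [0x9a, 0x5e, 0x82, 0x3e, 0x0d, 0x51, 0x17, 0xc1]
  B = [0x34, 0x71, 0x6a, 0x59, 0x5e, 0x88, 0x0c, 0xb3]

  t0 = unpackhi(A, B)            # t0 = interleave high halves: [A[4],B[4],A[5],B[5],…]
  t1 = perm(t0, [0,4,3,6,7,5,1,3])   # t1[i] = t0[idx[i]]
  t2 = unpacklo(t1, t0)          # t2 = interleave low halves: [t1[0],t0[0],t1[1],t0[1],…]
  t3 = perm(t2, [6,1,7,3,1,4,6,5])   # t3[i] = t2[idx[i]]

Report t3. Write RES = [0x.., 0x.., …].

→ t0 |0d|5e|51|88|17|0c|c1|b3|
→ t1 |0d|17|88|c1|b3|0c|5e|88|
→ t2 |0d|0d|17|5e|88|51|c1|88|
→ t3 |c1|0d|88|5e|0d|88|c1|51|

RES = [ 0xc1  0x0d  0x88  0x5e  0x0d  0x88  0xc1  0x51 ]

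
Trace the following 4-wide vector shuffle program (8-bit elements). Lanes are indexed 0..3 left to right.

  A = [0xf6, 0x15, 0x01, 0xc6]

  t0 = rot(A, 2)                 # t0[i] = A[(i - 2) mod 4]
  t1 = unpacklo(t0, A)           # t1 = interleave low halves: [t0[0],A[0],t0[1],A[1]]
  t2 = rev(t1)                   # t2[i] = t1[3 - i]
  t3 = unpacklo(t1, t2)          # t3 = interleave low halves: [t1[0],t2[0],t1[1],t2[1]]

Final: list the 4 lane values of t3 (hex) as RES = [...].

RES = [ 0x01  0x15  0xf6  0xc6 ]

t0 = [0x01, 0xc6, 0xf6, 0x15]
t1 = [0x01, 0xf6, 0xc6, 0x15]
t2 = [0x15, 0xc6, 0xf6, 0x01]
t3 = [0x01, 0x15, 0xf6, 0xc6]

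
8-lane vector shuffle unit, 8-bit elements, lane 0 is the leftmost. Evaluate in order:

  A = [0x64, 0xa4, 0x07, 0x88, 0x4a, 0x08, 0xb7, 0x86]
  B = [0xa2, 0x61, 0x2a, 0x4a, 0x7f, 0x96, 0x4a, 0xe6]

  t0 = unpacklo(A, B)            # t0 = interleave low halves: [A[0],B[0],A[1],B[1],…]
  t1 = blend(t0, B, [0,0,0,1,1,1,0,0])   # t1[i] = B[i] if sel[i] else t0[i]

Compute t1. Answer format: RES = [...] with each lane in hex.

RES = [0x64, 0xa2, 0xa4, 0x4a, 0x7f, 0x96, 0x88, 0x4a]

→ t0 |64|a2|a4|61|07|2a|88|4a|
→ t1 |64|a2|a4|4a|7f|96|88|4a|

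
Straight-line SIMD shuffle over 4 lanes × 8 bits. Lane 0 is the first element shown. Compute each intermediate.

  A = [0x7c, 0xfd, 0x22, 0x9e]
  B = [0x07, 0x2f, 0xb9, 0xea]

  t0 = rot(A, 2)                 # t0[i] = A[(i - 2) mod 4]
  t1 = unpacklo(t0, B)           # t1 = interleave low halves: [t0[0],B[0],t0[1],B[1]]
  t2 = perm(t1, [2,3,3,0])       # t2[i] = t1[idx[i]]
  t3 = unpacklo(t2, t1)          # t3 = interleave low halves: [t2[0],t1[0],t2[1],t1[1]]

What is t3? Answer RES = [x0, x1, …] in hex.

RES = [ 0x9e  0x22  0x2f  0x07 ]

t0 = [0x22, 0x9e, 0x7c, 0xfd]
t1 = [0x22, 0x07, 0x9e, 0x2f]
t2 = [0x9e, 0x2f, 0x2f, 0x22]
t3 = [0x9e, 0x22, 0x2f, 0x07]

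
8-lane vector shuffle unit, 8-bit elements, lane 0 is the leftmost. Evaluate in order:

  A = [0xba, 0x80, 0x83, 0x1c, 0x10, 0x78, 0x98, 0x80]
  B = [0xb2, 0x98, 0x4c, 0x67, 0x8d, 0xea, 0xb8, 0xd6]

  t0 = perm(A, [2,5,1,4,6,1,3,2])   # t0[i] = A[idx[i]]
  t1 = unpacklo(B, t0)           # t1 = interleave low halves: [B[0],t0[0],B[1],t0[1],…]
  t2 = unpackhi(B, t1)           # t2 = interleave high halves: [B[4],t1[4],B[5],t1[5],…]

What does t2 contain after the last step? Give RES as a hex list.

  t0: 83 78 80 10 98 80 1c 83
  t1: b2 83 98 78 4c 80 67 10
  t2: 8d 4c ea 80 b8 67 d6 10

RES = [0x8d, 0x4c, 0xea, 0x80, 0xb8, 0x67, 0xd6, 0x10]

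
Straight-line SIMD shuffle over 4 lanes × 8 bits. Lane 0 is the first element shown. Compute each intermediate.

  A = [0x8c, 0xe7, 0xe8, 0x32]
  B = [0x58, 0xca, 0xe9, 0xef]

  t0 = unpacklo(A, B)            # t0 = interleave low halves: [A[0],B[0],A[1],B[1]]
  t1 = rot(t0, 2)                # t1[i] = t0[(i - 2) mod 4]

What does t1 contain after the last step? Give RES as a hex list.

RES = [ 0xe7  0xca  0x8c  0x58 ]

t0 = [0x8c, 0x58, 0xe7, 0xca]
t1 = [0xe7, 0xca, 0x8c, 0x58]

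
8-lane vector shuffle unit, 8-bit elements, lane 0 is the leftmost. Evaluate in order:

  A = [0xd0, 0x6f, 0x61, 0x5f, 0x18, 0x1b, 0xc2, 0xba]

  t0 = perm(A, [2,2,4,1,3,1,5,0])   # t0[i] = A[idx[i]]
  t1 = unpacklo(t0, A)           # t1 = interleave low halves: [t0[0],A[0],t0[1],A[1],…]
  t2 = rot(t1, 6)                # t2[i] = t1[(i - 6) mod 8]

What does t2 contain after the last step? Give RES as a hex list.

RES = [ 0x61  0x6f  0x18  0x61  0x6f  0x5f  0x61  0xd0 ]

t0 = [0x61, 0x61, 0x18, 0x6f, 0x5f, 0x6f, 0x1b, 0xd0]
t1 = [0x61, 0xd0, 0x61, 0x6f, 0x18, 0x61, 0x6f, 0x5f]
t2 = [0x61, 0x6f, 0x18, 0x61, 0x6f, 0x5f, 0x61, 0xd0]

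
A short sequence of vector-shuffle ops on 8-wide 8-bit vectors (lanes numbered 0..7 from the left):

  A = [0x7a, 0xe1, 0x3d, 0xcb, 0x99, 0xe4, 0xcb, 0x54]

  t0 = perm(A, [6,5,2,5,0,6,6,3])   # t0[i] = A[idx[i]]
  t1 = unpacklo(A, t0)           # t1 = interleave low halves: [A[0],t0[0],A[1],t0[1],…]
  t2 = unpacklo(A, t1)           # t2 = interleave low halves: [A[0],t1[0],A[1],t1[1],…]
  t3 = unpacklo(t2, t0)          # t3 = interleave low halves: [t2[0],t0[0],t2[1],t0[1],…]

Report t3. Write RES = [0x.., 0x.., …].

RES = [0x7a, 0xcb, 0x7a, 0xe4, 0xe1, 0x3d, 0xcb, 0xe4]

  t0: cb e4 3d e4 7a cb cb cb
  t1: 7a cb e1 e4 3d 3d cb e4
  t2: 7a 7a e1 cb 3d e1 cb e4
  t3: 7a cb 7a e4 e1 3d cb e4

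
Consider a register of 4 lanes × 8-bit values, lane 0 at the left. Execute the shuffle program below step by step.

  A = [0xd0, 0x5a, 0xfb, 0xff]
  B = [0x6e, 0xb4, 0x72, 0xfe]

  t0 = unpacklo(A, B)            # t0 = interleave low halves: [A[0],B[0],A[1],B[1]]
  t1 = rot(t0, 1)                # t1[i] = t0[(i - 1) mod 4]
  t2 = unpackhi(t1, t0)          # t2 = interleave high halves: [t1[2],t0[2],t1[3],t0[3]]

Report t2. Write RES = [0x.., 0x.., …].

RES = [ 0x6e  0x5a  0x5a  0xb4 ]

→ t0 |d0|6e|5a|b4|
→ t1 |b4|d0|6e|5a|
→ t2 |6e|5a|5a|b4|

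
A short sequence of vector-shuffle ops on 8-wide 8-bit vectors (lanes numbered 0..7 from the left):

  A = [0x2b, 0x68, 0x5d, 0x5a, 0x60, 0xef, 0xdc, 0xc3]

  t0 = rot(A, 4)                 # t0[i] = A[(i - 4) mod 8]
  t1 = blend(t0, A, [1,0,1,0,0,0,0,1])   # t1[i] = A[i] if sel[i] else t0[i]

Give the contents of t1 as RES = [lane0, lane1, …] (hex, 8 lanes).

RES = [0x2b, 0xef, 0x5d, 0xc3, 0x2b, 0x68, 0x5d, 0xc3]

  t0: 60 ef dc c3 2b 68 5d 5a
  t1: 2b ef 5d c3 2b 68 5d c3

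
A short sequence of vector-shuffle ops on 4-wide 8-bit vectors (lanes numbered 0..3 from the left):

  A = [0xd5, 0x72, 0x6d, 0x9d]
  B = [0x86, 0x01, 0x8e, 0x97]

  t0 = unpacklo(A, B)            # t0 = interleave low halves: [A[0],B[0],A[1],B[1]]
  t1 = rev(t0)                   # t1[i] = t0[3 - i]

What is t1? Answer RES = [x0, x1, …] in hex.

RES = [ 0x01  0x72  0x86  0xd5 ]

→ t0 |d5|86|72|01|
→ t1 |01|72|86|d5|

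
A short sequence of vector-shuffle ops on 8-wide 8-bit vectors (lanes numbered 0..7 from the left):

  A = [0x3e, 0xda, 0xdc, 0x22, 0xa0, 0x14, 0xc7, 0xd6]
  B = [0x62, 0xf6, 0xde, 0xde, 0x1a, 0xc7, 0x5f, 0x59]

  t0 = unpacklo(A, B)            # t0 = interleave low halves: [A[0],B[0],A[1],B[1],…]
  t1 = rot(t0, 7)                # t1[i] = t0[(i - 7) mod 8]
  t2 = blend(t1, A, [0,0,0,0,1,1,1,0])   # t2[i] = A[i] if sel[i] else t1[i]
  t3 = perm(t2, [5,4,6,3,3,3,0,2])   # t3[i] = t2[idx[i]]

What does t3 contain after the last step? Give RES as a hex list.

RES = [0x14, 0xa0, 0xc7, 0xdc, 0xdc, 0xdc, 0x62, 0xf6]

→ t0 |3e|62|da|f6|dc|de|22|de|
→ t1 |62|da|f6|dc|de|22|de|3e|
→ t2 |62|da|f6|dc|a0|14|c7|3e|
→ t3 |14|a0|c7|dc|dc|dc|62|f6|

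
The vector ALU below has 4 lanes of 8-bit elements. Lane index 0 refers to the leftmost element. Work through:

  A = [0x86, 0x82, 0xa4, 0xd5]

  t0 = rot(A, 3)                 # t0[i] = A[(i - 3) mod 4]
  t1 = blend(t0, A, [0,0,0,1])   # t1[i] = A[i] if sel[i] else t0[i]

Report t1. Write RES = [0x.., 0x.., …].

RES = [0x82, 0xa4, 0xd5, 0xd5]

t0 = [0x82, 0xa4, 0xd5, 0x86]
t1 = [0x82, 0xa4, 0xd5, 0xd5]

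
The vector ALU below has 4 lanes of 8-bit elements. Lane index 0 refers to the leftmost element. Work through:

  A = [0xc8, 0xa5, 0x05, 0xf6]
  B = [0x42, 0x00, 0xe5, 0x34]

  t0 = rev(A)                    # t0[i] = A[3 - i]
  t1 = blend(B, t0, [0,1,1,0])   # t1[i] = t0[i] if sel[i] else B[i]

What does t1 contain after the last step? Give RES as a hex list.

t0 = [0xf6, 0x05, 0xa5, 0xc8]
t1 = [0x42, 0x05, 0xa5, 0x34]

RES = [0x42, 0x05, 0xa5, 0x34]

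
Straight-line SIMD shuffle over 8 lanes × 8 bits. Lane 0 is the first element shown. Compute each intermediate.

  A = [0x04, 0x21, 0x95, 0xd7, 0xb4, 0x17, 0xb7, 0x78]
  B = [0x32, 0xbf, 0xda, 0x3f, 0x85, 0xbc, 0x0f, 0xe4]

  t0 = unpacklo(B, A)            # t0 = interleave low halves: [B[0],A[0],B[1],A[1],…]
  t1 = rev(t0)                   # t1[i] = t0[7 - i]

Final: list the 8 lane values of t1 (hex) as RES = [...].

t0 = [0x32, 0x04, 0xbf, 0x21, 0xda, 0x95, 0x3f, 0xd7]
t1 = [0xd7, 0x3f, 0x95, 0xda, 0x21, 0xbf, 0x04, 0x32]

RES = [ 0xd7  0x3f  0x95  0xda  0x21  0xbf  0x04  0x32 ]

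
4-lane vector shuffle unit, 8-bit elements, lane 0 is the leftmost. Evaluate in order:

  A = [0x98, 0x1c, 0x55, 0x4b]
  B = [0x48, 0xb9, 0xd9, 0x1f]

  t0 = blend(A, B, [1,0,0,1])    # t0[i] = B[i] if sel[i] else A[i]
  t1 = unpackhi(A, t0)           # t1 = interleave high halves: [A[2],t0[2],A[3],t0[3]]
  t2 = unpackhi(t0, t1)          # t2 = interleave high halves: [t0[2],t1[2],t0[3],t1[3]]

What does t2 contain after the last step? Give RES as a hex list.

RES = [ 0x55  0x4b  0x1f  0x1f ]

t0 = [0x48, 0x1c, 0x55, 0x1f]
t1 = [0x55, 0x55, 0x4b, 0x1f]
t2 = [0x55, 0x4b, 0x1f, 0x1f]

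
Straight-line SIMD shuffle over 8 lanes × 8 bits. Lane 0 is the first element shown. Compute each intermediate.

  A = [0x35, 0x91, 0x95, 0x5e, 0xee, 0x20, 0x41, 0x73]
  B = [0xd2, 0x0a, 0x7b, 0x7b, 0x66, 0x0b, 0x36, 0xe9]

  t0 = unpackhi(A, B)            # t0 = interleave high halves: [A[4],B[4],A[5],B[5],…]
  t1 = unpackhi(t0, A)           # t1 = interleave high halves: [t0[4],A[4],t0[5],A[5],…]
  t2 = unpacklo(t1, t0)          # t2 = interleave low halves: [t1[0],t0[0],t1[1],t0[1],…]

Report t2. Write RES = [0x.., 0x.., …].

  t0: ee 66 20 0b 41 36 73 e9
  t1: 41 ee 36 20 73 41 e9 73
  t2: 41 ee ee 66 36 20 20 0b

RES = [ 0x41  0xee  0xee  0x66  0x36  0x20  0x20  0x0b ]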